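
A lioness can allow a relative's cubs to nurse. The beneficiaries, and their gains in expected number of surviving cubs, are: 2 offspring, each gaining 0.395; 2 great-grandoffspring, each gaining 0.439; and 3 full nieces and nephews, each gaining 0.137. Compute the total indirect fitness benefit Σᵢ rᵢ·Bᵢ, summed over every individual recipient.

r to an offspring = 0.5 (one parent–offspring link: r = (1/2)^1 = 1/2).
r to a great-grandoffspring = 1/8 (three parent–offspring links: r = (1/2)^3 = 1/8).
r to a full niece or nephew = 1/4 (full aunt/uncle↔niece/nephew: two paths of length 3 through the shared grandparent pair: r = 2·(1/2)^3 = 1/4).
Summing one r·B term per recipient: 2·0.5·0.395 + 2·0.125·0.439 + 3·0.25·0.137 = 0.6075.

0.6075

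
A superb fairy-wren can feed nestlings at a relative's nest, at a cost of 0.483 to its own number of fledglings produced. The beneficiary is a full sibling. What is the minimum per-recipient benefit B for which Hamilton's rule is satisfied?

r to a full sibling = 1/2 (full sibs share both parents — two paths of length 2: r = 2·(1/2)^2 = 1/2).
Hamilton's rule with n recipients of equal r: n·r·B > C, so B > C/(n·r) = 0.483/(1·0.5) = 0.966.

0.966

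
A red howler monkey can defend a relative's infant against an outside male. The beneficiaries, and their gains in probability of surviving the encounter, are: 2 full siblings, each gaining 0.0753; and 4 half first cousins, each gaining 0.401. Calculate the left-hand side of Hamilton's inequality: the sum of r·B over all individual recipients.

0.17555

r to a full sibling = 1/2 (full sibs share both parents — two paths of length 2: r = 2·(1/2)^2 = 1/2).
r to a half first cousin = 1/16 (half first cousins share one grandparent — one path of length 4: r = (1/2)^4 = 1/16).
Summing one r·B term per recipient: 2·0.5·0.0753 + 4·0.0625·0.401 = 0.17555.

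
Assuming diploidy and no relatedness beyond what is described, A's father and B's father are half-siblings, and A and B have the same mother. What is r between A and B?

0.3125

Wright's path rule: contributions from independent ancestry routes add.
A and B are related in two ways: half first cousins through their fathers (r = 1/16) and half-sibs through their shared mother (r = 1/4).
r = 1/16 + 1/4 = 5/16 = 0.3125.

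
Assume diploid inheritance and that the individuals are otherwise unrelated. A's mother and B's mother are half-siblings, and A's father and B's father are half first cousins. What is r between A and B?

0.078125

Wright's path rule: contributions from independent ancestry routes add.
A and B are related in two ways: half first cousins through their mothers (r = 1/16) and half second cousins through their fathers (r = 1/64).
r = 1/16 + 1/64 = 5/64 = 0.078125.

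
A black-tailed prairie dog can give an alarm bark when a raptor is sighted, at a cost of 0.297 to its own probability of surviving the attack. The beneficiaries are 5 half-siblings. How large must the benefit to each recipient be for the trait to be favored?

0.2376

r to a half-sibling = 0.25 (half-sibs share one parent — one path of length 2: r = (1/2)^2 = 1/4).
Hamilton's rule with n recipients of equal r: n·r·B > C, so B > C/(n·r) = 0.297/(5·0.25) = 0.2376.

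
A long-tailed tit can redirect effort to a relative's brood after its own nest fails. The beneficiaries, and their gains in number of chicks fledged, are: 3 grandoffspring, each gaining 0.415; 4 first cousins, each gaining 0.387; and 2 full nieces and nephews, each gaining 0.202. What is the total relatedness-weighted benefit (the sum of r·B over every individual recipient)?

0.60575

r to a grandoffspring = 1/4 (two parent–offspring links: r = (1/2)^2 = 1/4).
r to a first cousin = 0.125 (first cousins share one grandparent pair — two paths of length 4: r = 2·(1/2)^4 = 1/8).
r to a full niece or nephew = 0.25 (full aunt/uncle↔niece/nephew: two paths of length 3 through the shared grandparent pair: r = 2·(1/2)^3 = 1/4).
Summing one r·B term per recipient: 3·0.25·0.415 + 4·0.125·0.387 + 2·0.25·0.202 = 0.60575.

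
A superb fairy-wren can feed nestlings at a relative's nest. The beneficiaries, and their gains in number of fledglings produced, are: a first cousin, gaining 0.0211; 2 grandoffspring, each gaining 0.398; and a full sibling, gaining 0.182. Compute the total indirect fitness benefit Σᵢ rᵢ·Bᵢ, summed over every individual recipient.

0.2926375

r to a first cousin = 0.125 (first cousins share one grandparent pair — two paths of length 4: r = 2·(1/2)^4 = 1/8).
r to a grandoffspring = 0.25 (two parent–offspring links: r = (1/2)^2 = 1/4).
r to a full sibling = 1/2 (full sibs share both parents — two paths of length 2: r = 2·(1/2)^2 = 1/2).
Summing one r·B term per recipient: 1·0.125·0.0211 + 2·0.25·0.398 + 1·0.5·0.182 = 0.2926375.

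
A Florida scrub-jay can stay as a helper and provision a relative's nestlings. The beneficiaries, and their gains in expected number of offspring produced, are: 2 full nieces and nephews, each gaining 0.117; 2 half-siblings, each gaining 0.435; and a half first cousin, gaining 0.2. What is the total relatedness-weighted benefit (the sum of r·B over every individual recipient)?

r to a full niece or nephew = 1/4 (full aunt/uncle↔niece/nephew: two paths of length 3 through the shared grandparent pair: r = 2·(1/2)^3 = 1/4).
r to a half-sibling = 0.25 (half-sibs share one parent — one path of length 2: r = (1/2)^2 = 1/4).
r to a half first cousin = 1/16 (half first cousins share one grandparent — one path of length 4: r = (1/2)^4 = 1/16).
Summing one r·B term per recipient: 2·0.25·0.117 + 2·0.25·0.435 + 1·0.0625·0.2 = 0.2885.

0.2885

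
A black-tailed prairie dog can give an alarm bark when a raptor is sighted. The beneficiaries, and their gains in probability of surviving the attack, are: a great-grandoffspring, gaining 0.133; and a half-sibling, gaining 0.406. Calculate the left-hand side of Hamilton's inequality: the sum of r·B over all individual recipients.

0.118125

r to a great-grandoffspring = 1/8 (three parent–offspring links: r = (1/2)^3 = 1/8).
r to a half-sibling = 0.25 (half-sibs share one parent — one path of length 2: r = (1/2)^2 = 1/4).
Summing one r·B term per recipient: 1·0.125·0.133 + 1·0.25·0.406 = 0.118125.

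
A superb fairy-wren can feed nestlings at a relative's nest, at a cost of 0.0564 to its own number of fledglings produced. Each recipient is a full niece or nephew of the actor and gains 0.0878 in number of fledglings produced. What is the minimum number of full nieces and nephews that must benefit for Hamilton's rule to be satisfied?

3

r to a full niece or nephew = 0.25 (full aunt/uncle↔niece/nephew: two paths of length 3 through the shared grandparent pair: r = 2·(1/2)^3 = 1/4).
Hamilton's rule: n·r·B > C  ⇒  n > C/(r·B) = 0.0564/(0.25·0.0878) = 2.569.
The smallest integer exceeding 2.569 is 3.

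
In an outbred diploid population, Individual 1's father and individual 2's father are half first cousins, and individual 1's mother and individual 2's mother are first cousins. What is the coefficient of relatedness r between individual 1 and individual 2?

0.046875

Wright's path rule: contributions from independent ancestry routes add.
Individual 1 and individual 2 are related in two ways: half second cousins through their fathers (r = 1/64) and second cousins through their mothers (r = 1/32).
r = 1/64 + 1/32 = 3/64 = 0.046875.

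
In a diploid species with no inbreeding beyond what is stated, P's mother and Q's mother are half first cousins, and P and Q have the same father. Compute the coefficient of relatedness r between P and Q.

Wright's path rule: contributions from independent ancestry routes add.
P and Q are related in two ways: half second cousins through their mothers (r = 1/64) and half-sibs through their shared father (r = 1/4).
r = 1/64 + 1/4 = 0.265625.

0.265625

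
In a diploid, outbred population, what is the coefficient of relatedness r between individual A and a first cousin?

First cousins share one grandparent pair — two paths of length 4: r = 2·(1/2)^4 = 1/8.

0.125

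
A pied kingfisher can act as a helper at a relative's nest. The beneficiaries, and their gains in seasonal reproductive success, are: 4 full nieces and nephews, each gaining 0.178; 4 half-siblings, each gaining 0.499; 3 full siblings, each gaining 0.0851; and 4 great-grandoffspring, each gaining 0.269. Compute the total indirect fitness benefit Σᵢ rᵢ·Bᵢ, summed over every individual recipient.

0.93915

r to a full niece or nephew = 0.25 (full aunt/uncle↔niece/nephew: two paths of length 3 through the shared grandparent pair: r = 2·(1/2)^3 = 1/4).
r to a half-sibling = 0.25 (half-sibs share one parent — one path of length 2: r = (1/2)^2 = 1/4).
r to a full sibling = 1/2 (full sibs share both parents — two paths of length 2: r = 2·(1/2)^2 = 1/2).
r to a great-grandoffspring = 1/8 (three parent–offspring links: r = (1/2)^3 = 1/8).
Summing one r·B term per recipient: 4·0.25·0.178 + 4·0.25·0.499 + 3·0.5·0.0851 + 4·0.125·0.269 = 0.93915.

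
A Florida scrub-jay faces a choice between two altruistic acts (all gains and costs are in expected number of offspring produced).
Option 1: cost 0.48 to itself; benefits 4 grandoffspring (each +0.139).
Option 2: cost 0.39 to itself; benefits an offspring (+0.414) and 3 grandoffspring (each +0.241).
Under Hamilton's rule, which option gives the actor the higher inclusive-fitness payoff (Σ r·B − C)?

Option 1: r to a grandoffspring = 0.25.
Option 1: Σ r·B − C = (4·0.25·0.139) − 0.48 = -0.341.
Option 2: r to an offspring = 0.5.
Option 2: r to a grandoffspring = 0.25.
Option 2: Σ r·B − C = (1·0.5·0.414 + 3·0.25·0.241) − 0.39 = -0.00225.
Option 2 has the higher net inclusive-fitness payoff.

Option 2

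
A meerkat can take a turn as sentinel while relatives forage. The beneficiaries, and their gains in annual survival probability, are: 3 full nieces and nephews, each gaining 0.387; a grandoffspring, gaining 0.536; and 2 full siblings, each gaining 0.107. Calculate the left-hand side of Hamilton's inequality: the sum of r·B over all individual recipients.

0.53125

r to a full niece or nephew = 1/4 (full aunt/uncle↔niece/nephew: two paths of length 3 through the shared grandparent pair: r = 2·(1/2)^3 = 1/4).
r to a grandoffspring = 0.25 (two parent–offspring links: r = (1/2)^2 = 1/4).
r to a full sibling = 0.5 (full sibs share both parents — two paths of length 2: r = 2·(1/2)^2 = 1/2).
Summing one r·B term per recipient: 3·0.25·0.387 + 1·0.25·0.536 + 2·0.5·0.107 = 0.53125.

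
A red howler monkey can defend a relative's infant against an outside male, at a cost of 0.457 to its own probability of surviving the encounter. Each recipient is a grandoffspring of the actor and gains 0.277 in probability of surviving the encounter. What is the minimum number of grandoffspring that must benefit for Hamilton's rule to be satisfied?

r to a grandoffspring = 0.25 (two parent–offspring links: r = (1/2)^2 = 1/4).
Hamilton's rule: n·r·B > C  ⇒  n > C/(r·B) = 0.457/(0.25·0.277) = 6.599.
The smallest integer exceeding 6.599 is 7.

7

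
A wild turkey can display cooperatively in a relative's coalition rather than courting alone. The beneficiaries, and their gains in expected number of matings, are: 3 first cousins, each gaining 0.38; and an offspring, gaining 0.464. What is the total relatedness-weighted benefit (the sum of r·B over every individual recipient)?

0.3745

r to a first cousin = 0.125 (first cousins share one grandparent pair — two paths of length 4: r = 2·(1/2)^4 = 1/8).
r to an offspring = 1/2 (one parent–offspring link: r = (1/2)^1 = 1/2).
Summing one r·B term per recipient: 3·0.125·0.38 + 1·0.5·0.464 = 0.3745.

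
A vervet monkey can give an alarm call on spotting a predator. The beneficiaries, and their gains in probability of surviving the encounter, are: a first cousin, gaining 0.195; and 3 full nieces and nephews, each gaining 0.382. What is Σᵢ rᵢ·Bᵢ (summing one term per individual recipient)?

0.310875

r to a first cousin = 0.125 (first cousins share one grandparent pair — two paths of length 4: r = 2·(1/2)^4 = 1/8).
r to a full niece or nephew = 0.25 (full aunt/uncle↔niece/nephew: two paths of length 3 through the shared grandparent pair: r = 2·(1/2)^3 = 1/4).
Summing one r·B term per recipient: 1·0.125·0.195 + 3·0.25·0.382 = 0.310875.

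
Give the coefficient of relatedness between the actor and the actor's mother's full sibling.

Each parent–offspring link contributes a factor of 1/2, and independent paths through distinct common ancestors add.
Full aunt/uncle↔niece/nephew: two paths of length 3 through the shared grandparent pair: r = 2·(1/2)^3 = 1/4.

0.25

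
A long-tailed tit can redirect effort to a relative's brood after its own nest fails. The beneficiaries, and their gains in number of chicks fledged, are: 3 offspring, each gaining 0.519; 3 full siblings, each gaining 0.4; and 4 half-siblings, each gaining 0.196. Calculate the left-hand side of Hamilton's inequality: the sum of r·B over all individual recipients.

1.5745

r to an offspring = 0.5 (one parent–offspring link: r = (1/2)^1 = 1/2).
r to a full sibling = 0.5 (full sibs share both parents — two paths of length 2: r = 2·(1/2)^2 = 1/2).
r to a half-sibling = 1/4 (half-sibs share one parent — one path of length 2: r = (1/2)^2 = 1/4).
Summing one r·B term per recipient: 3·0.5·0.519 + 3·0.5·0.4 + 4·0.25·0.196 = 1.5745.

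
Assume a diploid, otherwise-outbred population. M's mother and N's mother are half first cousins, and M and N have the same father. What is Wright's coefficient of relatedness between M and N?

0.265625

With two independent routes of shared ancestry, r is the sum of the two contributions.
M and N are related in two ways: half second cousins through their mothers (r = 1/64) and half-sibs through their shared father (r = 1/4).
r = 1/64 + 1/4 = 0.265625.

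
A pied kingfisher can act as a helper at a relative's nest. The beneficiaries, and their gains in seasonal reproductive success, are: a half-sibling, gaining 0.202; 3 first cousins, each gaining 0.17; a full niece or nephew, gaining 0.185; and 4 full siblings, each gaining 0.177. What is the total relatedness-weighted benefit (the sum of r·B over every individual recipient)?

0.5145

r to a half-sibling = 0.25 (half-sibs share one parent — one path of length 2: r = (1/2)^2 = 1/4).
r to a first cousin = 1/8 (first cousins share one grandparent pair — two paths of length 4: r = 2·(1/2)^4 = 1/8).
r to a full niece or nephew = 1/4 (full aunt/uncle↔niece/nephew: two paths of length 3 through the shared grandparent pair: r = 2·(1/2)^3 = 1/4).
r to a full sibling = 0.5 (full sibs share both parents — two paths of length 2: r = 2·(1/2)^2 = 1/2).
Summing one r·B term per recipient: 1·0.25·0.202 + 3·0.125·0.17 + 1·0.25·0.185 + 4·0.5·0.177 = 0.5145.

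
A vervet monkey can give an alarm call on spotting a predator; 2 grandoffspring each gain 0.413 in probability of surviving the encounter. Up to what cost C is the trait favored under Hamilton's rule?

0.2065

r to a grandoffspring = 1/4 (two parent–offspring links: r = (1/2)^2 = 1/4).
Hamilton's rule: n·r·B > C, so the trait is favored while C < n·r·B = 2·0.25·0.413 = 0.2065.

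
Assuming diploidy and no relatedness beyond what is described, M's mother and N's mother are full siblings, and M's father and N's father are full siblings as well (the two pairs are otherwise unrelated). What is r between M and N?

With two independent routes of shared ancestry, r is the sum of the two contributions.
M and N are related in two ways: first cousins through their mothers (r = 1/8) and first cousins through their fathers (r = 1/8) — i.e. double first cousins.
r = 1/8 + 1/8 = 0.25.

0.25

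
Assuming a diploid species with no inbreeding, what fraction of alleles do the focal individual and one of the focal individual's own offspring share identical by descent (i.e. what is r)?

Each parent–offspring link contributes a factor of 1/2, and independent paths through distinct common ancestors add.
One parent–offspring link: r = (1/2)^1 = 1/2.

0.5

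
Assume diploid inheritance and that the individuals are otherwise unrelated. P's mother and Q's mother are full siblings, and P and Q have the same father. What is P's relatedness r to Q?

0.375

Wright's path rule: contributions from independent ancestry routes add.
P and Q are related in two ways: first cousins through their mothers (r = 1/8) and half-sibs through their shared father (r = 1/4).
r = 1/8 + 1/4 = 0.375.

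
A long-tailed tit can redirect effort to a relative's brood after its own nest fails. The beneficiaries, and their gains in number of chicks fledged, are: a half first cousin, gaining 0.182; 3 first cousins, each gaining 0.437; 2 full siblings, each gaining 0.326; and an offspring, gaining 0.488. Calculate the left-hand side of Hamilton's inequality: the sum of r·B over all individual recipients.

0.74525

r to a half first cousin = 0.0625 (half first cousins share one grandparent — one path of length 4: r = (1/2)^4 = 1/16).
r to a first cousin = 1/8 (first cousins share one grandparent pair — two paths of length 4: r = 2·(1/2)^4 = 1/8).
r to a full sibling = 0.5 (full sibs share both parents — two paths of length 2: r = 2·(1/2)^2 = 1/2).
r to an offspring = 0.5 (one parent–offspring link: r = (1/2)^1 = 1/2).
Summing one r·B term per recipient: 1·0.0625·0.182 + 3·0.125·0.437 + 2·0.5·0.326 + 1·0.5·0.488 = 0.74525.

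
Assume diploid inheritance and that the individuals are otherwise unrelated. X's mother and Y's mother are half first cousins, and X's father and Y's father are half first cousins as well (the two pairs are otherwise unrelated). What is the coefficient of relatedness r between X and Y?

0.03125

Relatedness sums over independent paths through distinct common ancestors.
X and Y are related in two ways: half second cousins through their mothers (r = 1/64) and half second cousins through their fathers (r = 1/64).
r = 1/64 + 1/64 = 1/32 = 0.03125.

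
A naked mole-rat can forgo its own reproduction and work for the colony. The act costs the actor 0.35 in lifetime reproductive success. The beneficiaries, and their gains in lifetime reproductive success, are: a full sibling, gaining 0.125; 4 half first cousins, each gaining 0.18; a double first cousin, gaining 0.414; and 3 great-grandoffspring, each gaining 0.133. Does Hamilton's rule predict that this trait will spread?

Hamilton's rule: the trait is favored when the sum of r·B over every recipient exceeds the actor's cost C.
r to a full sibling = 0.5 (full sibs share both parents — two paths of length 2: r = 2·(1/2)^2 = 1/2).
r to a half first cousin = 0.0625 (half first cousins share one grandparent — one path of length 4: r = (1/2)^4 = 1/16).
r to a double first cousin = 1/4 (double first cousins share both grandparent pairs — four paths of length 4: r = 4·(1/2)^4 = 1/4).
r to a great-grandoffspring = 0.125 (three parent–offspring links: r = (1/2)^3 = 1/8).
Summing one r·B term per recipient: 1·0.5·0.125 + 4·0.0625·0.18 + 1·0.25·0.414 + 3·0.125·0.133 = 0.260875.
0.260875 < 0.35: the indirect benefit is less than the cost.

No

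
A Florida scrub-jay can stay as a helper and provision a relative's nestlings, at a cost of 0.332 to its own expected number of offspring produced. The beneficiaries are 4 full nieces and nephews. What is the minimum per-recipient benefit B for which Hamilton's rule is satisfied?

0.332

r to a full niece or nephew = 1/4 (full aunt/uncle↔niece/nephew: two paths of length 3 through the shared grandparent pair: r = 2·(1/2)^3 = 1/4).
Hamilton's rule with n recipients of equal r: n·r·B > C, so B > C/(n·r) = 0.332/(4·0.25) = 0.332.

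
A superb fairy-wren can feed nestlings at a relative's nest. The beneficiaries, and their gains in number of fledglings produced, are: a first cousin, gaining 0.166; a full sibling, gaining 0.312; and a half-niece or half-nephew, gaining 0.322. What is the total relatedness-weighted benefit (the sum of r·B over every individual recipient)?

0.217

r to a first cousin = 1/8 (first cousins share one grandparent pair — two paths of length 4: r = 2·(1/2)^4 = 1/8).
r to a full sibling = 0.5 (full sibs share both parents — two paths of length 2: r = 2·(1/2)^2 = 1/2).
r to a half-niece or half-nephew = 1/8 (half-aunt/uncle↔niece/nephew: one path of length 3: r = (1/2)^3 = 1/8).
Summing one r·B term per recipient: 1·0.125·0.166 + 1·0.5·0.312 + 1·0.125·0.322 = 0.217.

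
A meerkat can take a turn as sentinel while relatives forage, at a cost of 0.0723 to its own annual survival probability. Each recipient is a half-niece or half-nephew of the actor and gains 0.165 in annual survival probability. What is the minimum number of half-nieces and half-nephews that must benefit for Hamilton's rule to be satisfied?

4

r to a half-niece or half-nephew = 0.125 (half-aunt/uncle↔niece/nephew: one path of length 3: r = (1/2)^3 = 1/8).
Hamilton's rule: n·r·B > C  ⇒  n > C/(r·B) = 0.0723/(0.125·0.165) = 3.505.
The smallest integer exceeding 3.505 is 4.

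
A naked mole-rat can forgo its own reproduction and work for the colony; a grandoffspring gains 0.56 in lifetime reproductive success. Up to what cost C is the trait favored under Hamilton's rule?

0.14

r to a grandoffspring = 1/4 (two parent–offspring links: r = (1/2)^2 = 1/4).
Hamilton's rule: n·r·B > C, so the trait is favored while C < n·r·B = 1·0.25·0.56 = 0.14.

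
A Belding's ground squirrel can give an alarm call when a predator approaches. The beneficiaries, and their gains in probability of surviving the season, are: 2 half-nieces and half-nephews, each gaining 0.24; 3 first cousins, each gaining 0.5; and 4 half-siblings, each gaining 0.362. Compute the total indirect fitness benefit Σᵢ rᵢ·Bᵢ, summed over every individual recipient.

0.6095

r to a half-niece or half-nephew = 0.125 (half-aunt/uncle↔niece/nephew: one path of length 3: r = (1/2)^3 = 1/8).
r to a first cousin = 1/8 (first cousins share one grandparent pair — two paths of length 4: r = 2·(1/2)^4 = 1/8).
r to a half-sibling = 0.25 (half-sibs share one parent — one path of length 2: r = (1/2)^2 = 1/4).
Summing one r·B term per recipient: 2·0.125·0.24 + 3·0.125·0.5 + 4·0.25·0.362 = 0.6095.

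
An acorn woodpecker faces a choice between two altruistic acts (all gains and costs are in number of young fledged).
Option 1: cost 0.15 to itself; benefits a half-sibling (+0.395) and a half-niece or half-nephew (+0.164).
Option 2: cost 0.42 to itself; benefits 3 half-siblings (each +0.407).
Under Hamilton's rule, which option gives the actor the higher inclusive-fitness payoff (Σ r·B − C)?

Option 1: r to a half-sibling = 0.25.
Option 1: r to a half-niece or half-nephew = 0.125.
Option 1: Σ r·B − C = (1·0.25·0.395 + 1·0.125·0.164) − 0.15 = -0.03075.
Option 2: r to a half-sibling = 0.25.
Option 2: Σ r·B − C = (3·0.25·0.407) − 0.42 = -0.11475.
Option 1 has the higher net inclusive-fitness payoff.

Option 1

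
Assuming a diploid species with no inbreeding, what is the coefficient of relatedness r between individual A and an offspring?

0.5

One parent–offspring link: r = (1/2)^1 = 1/2.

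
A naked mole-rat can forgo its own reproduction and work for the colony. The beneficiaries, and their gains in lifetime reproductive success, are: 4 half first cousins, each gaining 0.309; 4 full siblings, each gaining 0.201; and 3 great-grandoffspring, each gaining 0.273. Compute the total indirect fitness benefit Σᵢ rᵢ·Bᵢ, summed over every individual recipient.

0.581625

r to a half first cousin = 1/16 (half first cousins share one grandparent — one path of length 4: r = (1/2)^4 = 1/16).
r to a full sibling = 0.5 (full sibs share both parents — two paths of length 2: r = 2·(1/2)^2 = 1/2).
r to a great-grandoffspring = 0.125 (three parent–offspring links: r = (1/2)^3 = 1/8).
Summing one r·B term per recipient: 4·0.0625·0.309 + 4·0.5·0.201 + 3·0.125·0.273 = 0.581625.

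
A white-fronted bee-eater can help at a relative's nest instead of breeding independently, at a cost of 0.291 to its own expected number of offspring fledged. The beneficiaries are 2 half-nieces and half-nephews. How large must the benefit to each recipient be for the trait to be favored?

r to a half-niece or half-nephew = 1/8 (half-aunt/uncle↔niece/nephew: one path of length 3: r = (1/2)^3 = 1/8).
Hamilton's rule with n recipients of equal r: n·r·B > C, so B > C/(n·r) = 0.291/(2·0.125) = 1.164.

1.164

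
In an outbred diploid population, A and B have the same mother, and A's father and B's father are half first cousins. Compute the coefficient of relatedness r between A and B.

Relatedness sums over independent paths through distinct common ancestors.
A and B are related in two ways: half-sibs through their shared mother (r = 1/4) and half second cousins through their fathers (r = 1/64).
r = 1/4 + 1/64 = 0.265625.

0.265625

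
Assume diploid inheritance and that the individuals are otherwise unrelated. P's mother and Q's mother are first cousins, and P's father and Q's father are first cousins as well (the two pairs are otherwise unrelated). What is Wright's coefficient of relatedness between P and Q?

0.0625

With two independent routes of shared ancestry, r is the sum of the two contributions.
P and Q are related in two ways: second cousins through their mothers (r = 1/32) and second cousins through their fathers (r = 1/32).
r = 1/32 + 1/32 = 1/16 = 0.0625.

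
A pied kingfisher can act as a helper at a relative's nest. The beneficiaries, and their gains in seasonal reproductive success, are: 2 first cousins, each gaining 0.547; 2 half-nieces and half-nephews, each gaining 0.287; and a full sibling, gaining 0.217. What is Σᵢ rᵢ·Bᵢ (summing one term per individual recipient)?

0.317

r to a first cousin = 0.125 (first cousins share one grandparent pair — two paths of length 4: r = 2·(1/2)^4 = 1/8).
r to a half-niece or half-nephew = 0.125 (half-aunt/uncle↔niece/nephew: one path of length 3: r = (1/2)^3 = 1/8).
r to a full sibling = 1/2 (full sibs share both parents — two paths of length 2: r = 2·(1/2)^2 = 1/2).
Summing one r·B term per recipient: 2·0.125·0.547 + 2·0.125·0.287 + 1·0.5·0.217 = 0.317.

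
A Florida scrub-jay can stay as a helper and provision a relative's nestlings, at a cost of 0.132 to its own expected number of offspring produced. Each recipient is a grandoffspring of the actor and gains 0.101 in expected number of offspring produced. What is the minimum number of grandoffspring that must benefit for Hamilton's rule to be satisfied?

6

r to a grandoffspring = 1/4 (two parent–offspring links: r = (1/2)^2 = 1/4).
Hamilton's rule: n·r·B > C  ⇒  n > C/(r·B) = 0.132/(0.25·0.101) = 5.228.
The smallest integer exceeding 5.228 is 6.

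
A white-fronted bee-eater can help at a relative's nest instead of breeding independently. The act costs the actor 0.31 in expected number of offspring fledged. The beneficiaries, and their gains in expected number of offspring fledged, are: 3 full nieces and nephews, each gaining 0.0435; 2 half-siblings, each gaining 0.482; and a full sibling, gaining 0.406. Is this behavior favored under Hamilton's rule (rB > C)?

Hamilton's rule: the trait is favored when the sum of r·B over every recipient exceeds the actor's cost C.
r to a full niece or nephew = 0.25 (full aunt/uncle↔niece/nephew: two paths of length 3 through the shared grandparent pair: r = 2·(1/2)^3 = 1/4).
r to a half-sibling = 0.25 (half-sibs share one parent — one path of length 2: r = (1/2)^2 = 1/4).
r to a full sibling = 0.5 (full sibs share both parents — two paths of length 2: r = 2·(1/2)^2 = 1/2).
Summing one r·B term per recipient: 3·0.25·0.0435 + 2·0.25·0.482 + 1·0.5·0.406 = 0.476625.
0.476625 > 0.31: the indirect benefit exceeds the cost.

Yes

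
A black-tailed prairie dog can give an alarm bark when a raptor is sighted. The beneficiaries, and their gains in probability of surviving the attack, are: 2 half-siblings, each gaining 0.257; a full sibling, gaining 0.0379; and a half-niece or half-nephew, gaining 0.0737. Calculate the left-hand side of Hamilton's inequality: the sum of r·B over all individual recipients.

0.1566625

r to a half-sibling = 1/4 (half-sibs share one parent — one path of length 2: r = (1/2)^2 = 1/4).
r to a full sibling = 1/2 (full sibs share both parents — two paths of length 2: r = 2·(1/2)^2 = 1/2).
r to a half-niece or half-nephew = 1/8 (half-aunt/uncle↔niece/nephew: one path of length 3: r = (1/2)^3 = 1/8).
Summing one r·B term per recipient: 2·0.25·0.257 + 1·0.5·0.0379 + 1·0.125·0.0737 = 0.1566625.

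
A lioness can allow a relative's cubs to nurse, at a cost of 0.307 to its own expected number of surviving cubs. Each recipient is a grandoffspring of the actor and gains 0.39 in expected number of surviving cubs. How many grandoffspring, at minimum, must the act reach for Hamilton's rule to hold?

4

r to a grandoffspring = 0.25 (two parent–offspring links: r = (1/2)^2 = 1/4).
Hamilton's rule: n·r·B > C  ⇒  n > C/(r·B) = 0.307/(0.25·0.39) = 3.149.
The smallest integer exceeding 3.149 is 4.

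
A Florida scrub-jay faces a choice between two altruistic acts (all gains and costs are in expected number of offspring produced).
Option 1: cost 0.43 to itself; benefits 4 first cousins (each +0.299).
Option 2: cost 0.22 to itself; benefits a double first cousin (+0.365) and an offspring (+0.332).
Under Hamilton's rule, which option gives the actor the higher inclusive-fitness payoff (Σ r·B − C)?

Option 1: r to a first cousin = 0.125.
Option 1: Σ r·B − C = (4·0.125·0.299) − 0.43 = -0.2805.
Option 2: r to a double first cousin = 0.25.
Option 2: r to an offspring = 0.5.
Option 2: Σ r·B − C = (1·0.25·0.365 + 1·0.5·0.332) − 0.22 = 0.03725.
Option 2 has the higher net inclusive-fitness payoff.

Option 2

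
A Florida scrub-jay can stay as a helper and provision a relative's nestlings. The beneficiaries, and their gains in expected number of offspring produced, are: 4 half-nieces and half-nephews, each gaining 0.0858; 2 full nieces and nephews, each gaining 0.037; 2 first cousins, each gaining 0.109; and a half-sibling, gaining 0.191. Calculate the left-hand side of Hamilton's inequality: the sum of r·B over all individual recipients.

r to a half-niece or half-nephew = 1/8 (half-aunt/uncle↔niece/nephew: one path of length 3: r = (1/2)^3 = 1/8).
r to a full niece or nephew = 0.25 (full aunt/uncle↔niece/nephew: two paths of length 3 through the shared grandparent pair: r = 2·(1/2)^3 = 1/4).
r to a first cousin = 1/8 (first cousins share one grandparent pair — two paths of length 4: r = 2·(1/2)^4 = 1/8).
r to a half-sibling = 0.25 (half-sibs share one parent — one path of length 2: r = (1/2)^2 = 1/4).
Summing one r·B term per recipient: 4·0.125·0.0858 + 2·0.25·0.037 + 2·0.125·0.109 + 1·0.25·0.191 = 0.1364.

0.1364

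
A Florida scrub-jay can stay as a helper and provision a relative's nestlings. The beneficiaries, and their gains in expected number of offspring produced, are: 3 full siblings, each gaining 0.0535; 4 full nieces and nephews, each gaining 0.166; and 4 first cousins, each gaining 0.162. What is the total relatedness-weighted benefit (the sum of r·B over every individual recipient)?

0.32725

r to a full sibling = 0.5 (full sibs share both parents — two paths of length 2: r = 2·(1/2)^2 = 1/2).
r to a full niece or nephew = 0.25 (full aunt/uncle↔niece/nephew: two paths of length 3 through the shared grandparent pair: r = 2·(1/2)^3 = 1/4).
r to a first cousin = 1/8 (first cousins share one grandparent pair — two paths of length 4: r = 2·(1/2)^4 = 1/8).
Summing one r·B term per recipient: 3·0.5·0.0535 + 4·0.25·0.166 + 4·0.125·0.162 = 0.32725.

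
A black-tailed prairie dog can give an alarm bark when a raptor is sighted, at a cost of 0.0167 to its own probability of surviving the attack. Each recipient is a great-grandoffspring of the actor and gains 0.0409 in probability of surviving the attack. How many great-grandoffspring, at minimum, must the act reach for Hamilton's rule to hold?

4

r to a great-grandoffspring = 0.125 (three parent–offspring links: r = (1/2)^3 = 1/8).
Hamilton's rule: n·r·B > C  ⇒  n > C/(r·B) = 0.0167/(0.125·0.0409) = 3.267.
The smallest integer exceeding 3.267 is 4.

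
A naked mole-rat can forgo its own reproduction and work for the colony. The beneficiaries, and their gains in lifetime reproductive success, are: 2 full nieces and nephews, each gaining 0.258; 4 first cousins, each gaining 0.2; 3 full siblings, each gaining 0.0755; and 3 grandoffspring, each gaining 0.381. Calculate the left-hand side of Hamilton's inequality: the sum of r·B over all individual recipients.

0.628

r to a full niece or nephew = 0.25 (full aunt/uncle↔niece/nephew: two paths of length 3 through the shared grandparent pair: r = 2·(1/2)^3 = 1/4).
r to a first cousin = 1/8 (first cousins share one grandparent pair — two paths of length 4: r = 2·(1/2)^4 = 1/8).
r to a full sibling = 0.5 (full sibs share both parents — two paths of length 2: r = 2·(1/2)^2 = 1/2).
r to a grandoffspring = 1/4 (two parent–offspring links: r = (1/2)^2 = 1/4).
Summing one r·B term per recipient: 2·0.25·0.258 + 4·0.125·0.2 + 3·0.5·0.0755 + 3·0.25·0.381 = 0.628.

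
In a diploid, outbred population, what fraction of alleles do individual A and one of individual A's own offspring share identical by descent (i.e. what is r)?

Each parent–offspring link contributes a factor of 1/2, and independent paths through distinct common ancestors add.
One parent–offspring link: r = (1/2)^1 = 1/2.

0.5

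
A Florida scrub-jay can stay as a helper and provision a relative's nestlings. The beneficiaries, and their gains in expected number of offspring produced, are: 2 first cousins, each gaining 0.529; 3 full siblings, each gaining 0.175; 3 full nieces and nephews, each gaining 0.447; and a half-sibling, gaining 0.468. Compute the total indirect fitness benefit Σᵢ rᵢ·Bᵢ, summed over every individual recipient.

0.847

r to a first cousin = 0.125 (first cousins share one grandparent pair — two paths of length 4: r = 2·(1/2)^4 = 1/8).
r to a full sibling = 0.5 (full sibs share both parents — two paths of length 2: r = 2·(1/2)^2 = 1/2).
r to a full niece or nephew = 0.25 (full aunt/uncle↔niece/nephew: two paths of length 3 through the shared grandparent pair: r = 2·(1/2)^3 = 1/4).
r to a half-sibling = 0.25 (half-sibs share one parent — one path of length 2: r = (1/2)^2 = 1/4).
Summing one r·B term per recipient: 2·0.125·0.529 + 3·0.5·0.175 + 3·0.25·0.447 + 1·0.25·0.468 = 0.847.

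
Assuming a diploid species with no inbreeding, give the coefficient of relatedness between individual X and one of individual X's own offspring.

Each parent–offspring link contributes a factor of 1/2, and independent paths through distinct common ancestors add.
One parent–offspring link: r = (1/2)^1 = 1/2.

0.5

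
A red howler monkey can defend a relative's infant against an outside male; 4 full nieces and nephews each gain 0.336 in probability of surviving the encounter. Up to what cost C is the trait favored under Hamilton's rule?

0.336

r to a full niece or nephew = 0.25 (full aunt/uncle↔niece/nephew: two paths of length 3 through the shared grandparent pair: r = 2·(1/2)^3 = 1/4).
Hamilton's rule: n·r·B > C, so the trait is favored while C < n·r·B = 4·0.25·0.336 = 0.336.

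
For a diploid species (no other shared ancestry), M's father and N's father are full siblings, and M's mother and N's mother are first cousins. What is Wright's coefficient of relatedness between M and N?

0.15625

Wright's path rule: contributions from independent ancestry routes add.
M and N are related in two ways: first cousins through their fathers (r = 1/8) and second cousins through their mothers (r = 1/32).
r = 1/8 + 1/32 = 0.15625.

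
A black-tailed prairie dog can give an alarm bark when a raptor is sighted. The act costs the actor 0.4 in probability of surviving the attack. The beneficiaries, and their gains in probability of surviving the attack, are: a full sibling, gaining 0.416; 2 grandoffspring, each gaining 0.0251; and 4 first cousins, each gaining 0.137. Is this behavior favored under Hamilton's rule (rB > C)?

No

Hamilton's rule: the trait is favored when the sum of r·B over every recipient exceeds the actor's cost C.
r to a full sibling = 1/2 (full sibs share both parents — two paths of length 2: r = 2·(1/2)^2 = 1/2).
r to a grandoffspring = 0.25 (two parent–offspring links: r = (1/2)^2 = 1/4).
r to a first cousin = 1/8 (first cousins share one grandparent pair — two paths of length 4: r = 2·(1/2)^4 = 1/8).
Summing one r·B term per recipient: 1·0.5·0.416 + 2·0.25·0.0251 + 4·0.125·0.137 = 0.28905.
0.28905 < 0.4: the indirect benefit is less than the cost.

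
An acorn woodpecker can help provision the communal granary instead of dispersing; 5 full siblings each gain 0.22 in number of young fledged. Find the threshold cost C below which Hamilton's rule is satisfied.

r to a full sibling = 1/2 (full sibs share both parents — two paths of length 2: r = 2·(1/2)^2 = 1/2).
Hamilton's rule: n·r·B > C, so the trait is favored while C < n·r·B = 5·0.5·0.22 = 0.55.

0.55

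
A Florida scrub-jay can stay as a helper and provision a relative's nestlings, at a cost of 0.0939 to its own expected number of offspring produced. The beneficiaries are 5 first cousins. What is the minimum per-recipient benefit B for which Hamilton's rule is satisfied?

r to a first cousin = 0.125 (first cousins share one grandparent pair — two paths of length 4: r = 2·(1/2)^4 = 1/8).
Hamilton's rule with n recipients of equal r: n·r·B > C, so B > C/(n·r) = 0.0939/(5·0.125) = 0.1502.

0.1502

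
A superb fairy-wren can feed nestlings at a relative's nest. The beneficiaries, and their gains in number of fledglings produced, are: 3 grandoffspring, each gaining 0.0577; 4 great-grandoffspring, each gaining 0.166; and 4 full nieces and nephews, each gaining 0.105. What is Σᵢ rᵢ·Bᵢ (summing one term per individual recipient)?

r to a grandoffspring = 1/4 (two parent–offspring links: r = (1/2)^2 = 1/4).
r to a great-grandoffspring = 0.125 (three parent–offspring links: r = (1/2)^3 = 1/8).
r to a full niece or nephew = 1/4 (full aunt/uncle↔niece/nephew: two paths of length 3 through the shared grandparent pair: r = 2·(1/2)^3 = 1/4).
Summing one r·B term per recipient: 3·0.25·0.0577 + 4·0.125·0.166 + 4·0.25·0.105 = 0.231275.

0.231275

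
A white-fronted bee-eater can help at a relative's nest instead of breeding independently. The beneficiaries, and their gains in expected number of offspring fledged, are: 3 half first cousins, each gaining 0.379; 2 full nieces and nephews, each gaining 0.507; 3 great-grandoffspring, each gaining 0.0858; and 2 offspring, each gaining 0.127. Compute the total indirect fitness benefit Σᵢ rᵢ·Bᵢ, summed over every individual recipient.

r to a half first cousin = 0.0625 (half first cousins share one grandparent — one path of length 4: r = (1/2)^4 = 1/16).
r to a full niece or nephew = 0.25 (full aunt/uncle↔niece/nephew: two paths of length 3 through the shared grandparent pair: r = 2·(1/2)^3 = 1/4).
r to a great-grandoffspring = 1/8 (three parent–offspring links: r = (1/2)^3 = 1/8).
r to an offspring = 0.5 (one parent–offspring link: r = (1/2)^1 = 1/2).
Summing one r·B term per recipient: 3·0.0625·0.379 + 2·0.25·0.507 + 3·0.125·0.0858 + 2·0.5·0.127 = 0.4837375.

0.4837375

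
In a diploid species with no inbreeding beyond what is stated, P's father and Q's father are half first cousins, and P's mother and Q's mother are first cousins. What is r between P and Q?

With two independent routes of shared ancestry, r is the sum of the two contributions.
P and Q are related in two ways: half second cousins through their fathers (r = 1/64) and second cousins through their mothers (r = 1/32).
r = 1/64 + 1/32 = 3/64 = 0.046875.

0.046875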